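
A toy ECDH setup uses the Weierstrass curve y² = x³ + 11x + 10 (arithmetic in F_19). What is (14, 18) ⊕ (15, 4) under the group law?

(14, 18) + (15, 4). λ = (4 - 18)/(15 - 14) ≡ 5/1 mod 19. 1⁻¹ ≡ 1 (mod 19), so λ ≡ 5.
  x = λ² - 14 - 15 = 25 - 29 ≡ 15; y = λ·(14 - 15) - 18 ≡ 15. → (15, 15)

(15, 15)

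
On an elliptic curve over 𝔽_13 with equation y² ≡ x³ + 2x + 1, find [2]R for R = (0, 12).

tangent at (0, 12): λ = (3·0² + 2)/(2·12) ≡ 2/11. 11⁻¹ ≡ 6 (mod 13), so λ ≡ 2·6 ≡ 12.
  x = λ² - 0 - 0 = 144 - 0 ≡ 1; y = λ·(0 - 1) - 12 ≡ 2. → (1, 2)

(1, 2)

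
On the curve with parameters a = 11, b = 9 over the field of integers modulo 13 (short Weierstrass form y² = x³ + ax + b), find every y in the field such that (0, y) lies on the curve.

3, 10

x³ + 11x + 9 = 9 ≡ 9 (mod 13).
Square roots of 9 mod 13: 3 and 10 (since 3² = 9 ≡ 9).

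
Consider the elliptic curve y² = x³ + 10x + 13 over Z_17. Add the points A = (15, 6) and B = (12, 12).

(15, 6) + (12, 12). λ = (12 - 6)/(12 - 15) ≡ 6/14 mod 17. 14⁻¹ ≡ 11 (mod 17) since 14·11 = 154 ≡ 1, so λ ≡ 15.
  x = λ² - 15 - 12 = 225 - 27 ≡ 11; y = λ·(15 - 11) - 6 ≡ 3. → (11, 3)

(11, 3)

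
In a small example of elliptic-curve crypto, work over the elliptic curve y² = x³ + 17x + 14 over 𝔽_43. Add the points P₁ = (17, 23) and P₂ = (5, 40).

(3, 36)

(17, 23) + (5, 40). λ = (40 - 23)/(5 - 17) ≡ 17/31 mod 43. 31⁻¹ ≡ 25 (mod 43) since 31·25 = 775 ≡ 1, so λ ≡ 38.
  x = λ² - 17 - 5 = 1444 - 22 ≡ 3; y = λ·(17 - 3) - 23 ≡ 36. → (3, 36)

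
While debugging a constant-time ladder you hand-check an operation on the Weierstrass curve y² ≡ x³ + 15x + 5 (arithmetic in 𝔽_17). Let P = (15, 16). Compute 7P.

Repeated addition: build up to 7P.
2P: tangent at (15, 16): λ = (3·15² + 15)/(2·16) ≡ 10/15. 15⁻¹ ≡ 8 (mod 17), so λ ≡ 10·8 ≡ 12.
  x = λ² - 15 - 15 = 144 - 30 ≡ 12; y = λ·(15 - 12) - 16 ≡ 3. → (12, 3)
3P: (12, 3) + (15, 16). λ = (16 - 3)/(15 - 12) ≡ 13/3 mod 17. 3⁻¹ ≡ 6 (mod 17) since 3·6 = 18 ≡ 1, so λ ≡ 10.
  x = λ² - 12 - 15 = 100 - 27 ≡ 5; y = λ·(12 - 5) - 3 ≡ 16. → (5, 16)
4P: (5, 16) + (15, 16). λ = (16 - 16)/(15 - 5) ≡ 0/10 mod 17. 10⁻¹ ≡ 12 (mod 17), so λ ≡ 0.
  x = λ² - 5 - 15 = 0 - 20 ≡ 14; y = λ·(5 - 14) - 16 ≡ 1. → (14, 1)
5P: (14, 1) + (15, 16). λ = (16 - 1)/(15 - 14) ≡ 15/1 mod 17. 1⁻¹ ≡ 1 (mod 17), so λ ≡ 15.
  x = λ² - 14 - 15 = 225 - 29 ≡ 9; y = λ·(14 - 9) - 1 ≡ 6. → (9, 6)
6P: (9, 6) + (15, 16). λ = (16 - 6)/(15 - 9) ≡ 10/6 mod 17. 6⁻¹ ≡ 3 (mod 17), so λ ≡ 13.
  x = λ² - 9 - 15 = 169 - 24 ≡ 9; y = λ·(9 - 9) - 6 ≡ 11. → (9, 11)
7P: (9, 11) + (15, 16). λ = (16 - 11)/(15 - 9) ≡ 5/6 mod 17. 6⁻¹ ≡ 3 (mod 17), so λ ≡ 15.
  x = λ² - 9 - 15 = 225 - 24 ≡ 14; y = λ·(9 - 14) - 11 ≡ 16. → (14, 16)

(14, 16)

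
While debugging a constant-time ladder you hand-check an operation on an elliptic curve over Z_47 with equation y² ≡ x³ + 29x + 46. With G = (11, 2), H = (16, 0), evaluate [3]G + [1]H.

First 3G:
Repeated addition: build up to 3G.
2G: tangent at (11, 2): λ = (3·11² + 29)/(2·2) ≡ 16/4. 4⁻¹ ≡ 12 (mod 47), so λ ≡ 16·12 ≡ 4.
  x = λ² - 11 - 11 = 16 - 22 ≡ 41; y = λ·(11 - 41) - 2 ≡ 19. → (41, 19)
3G: (41, 19) + (11, 2). λ = (2 - 19)/(11 - 41) ≡ 30/17 mod 47. 17⁻¹ ≡ 36 (mod 47), so λ ≡ 46.
  x = λ² - 41 - 11 = 2116 - 52 ≡ 43; y = λ·(41 - 43) - 19 ≡ 30. → (43, 30)
3G = (43, 30).
Finally 3G + H:
(43, 30) + (16, 0). λ = (0 - 30)/(16 - 43) ≡ 17/20 mod 47. 20⁻¹ ≡ 40 (mod 47) since 20·40 = 800 ≡ 1, so λ ≡ 22.
  x = λ² - 43 - 16 = 484 - 59 ≡ 2; y = λ·(43 - 2) - 30 ≡ 26. → (2, 26)

(2, 26)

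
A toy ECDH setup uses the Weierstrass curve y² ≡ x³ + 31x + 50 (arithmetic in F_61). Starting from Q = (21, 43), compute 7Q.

(59, 23)

Double-and-add on 7 = (111)₂. Start with Q = (21, 43) for the leading 1-bit.
double: tangent at (21, 43): λ = (3·21² + 31)/(2·43) ≡ 12/25. 25⁻¹ ≡ 22 (mod 61), so λ ≡ 12·22 ≡ 20.
  x = λ² - 21 - 21 = 400 - 42 ≡ 53; y = λ·(21 - 53) - 43 ≡ 49. → (53, 49)
add Q: (53, 49) + (21, 43). λ = (43 - 49)/(21 - 53) ≡ 55/29 mod 61. 29⁻¹ ≡ 40 (mod 61), so λ ≡ 4.
  x = λ² - 53 - 21 = 16 - 74 ≡ 3; y = λ·(53 - 3) - 49 ≡ 29. → (3, 29)
double: tangent at (3, 29): λ = (3·3² + 31)/(2·29) ≡ 58/58. 58⁻¹ ≡ 20 (mod 61), so λ ≡ 58·20 ≡ 1.
  x = λ² - 3 - 3 = 1 - 6 ≡ 56; y = λ·(3 - 56) - 29 ≡ 40. → (56, 40)
add Q: (56, 40) + (21, 43). λ = (43 - 40)/(21 - 56) ≡ 3/26 mod 61. 26⁻¹ ≡ 54 (mod 61), so λ ≡ 40.
  x = λ² - 56 - 21 = 1600 - 77 ≡ 59; y = λ·(56 - 59) - 40 ≡ 23. → (59, 23)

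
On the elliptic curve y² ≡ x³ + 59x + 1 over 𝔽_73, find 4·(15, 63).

(56, 61)

Write Q = (15, 63).
Repeated addition: build up to 4Q.
2Q: tangent at (15, 63): λ = (3·15² + 59)/(2·63) ≡ 4/53. 53⁻¹ ≡ 62 (mod 73), so λ ≡ 4·62 ≡ 29.
  x = λ² - 15 - 15 = 841 - 30 ≡ 8; y = λ·(15 - 8) - 63 ≡ 67. → (8, 67)
3Q: (8, 67) + (15, 63). λ = (63 - 67)/(15 - 8) ≡ 69/7 mod 73. 7⁻¹ ≡ 21 (mod 73) since 7·21 = 147 ≡ 1, so λ ≡ 62.
  x = λ² - 8 - 15 = 3844 - 23 ≡ 25; y = λ·(8 - 25) - 67 ≡ 47. → (25, 47)
4Q: (25, 47) + (15, 63). λ = (63 - 47)/(15 - 25) ≡ 16/63 mod 73. 63⁻¹ ≡ 51 (mod 73), so λ ≡ 13.
  x = λ² - 25 - 15 = 169 - 40 ≡ 56; y = λ·(25 - 56) - 47 ≡ 61. → (56, 61)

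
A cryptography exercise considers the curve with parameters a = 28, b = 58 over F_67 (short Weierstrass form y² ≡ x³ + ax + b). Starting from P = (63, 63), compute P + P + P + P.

(27, 14)

Double-and-add on 4 = (100)₂. Start with P = (63, 63) for the leading 1-bit.
double: tangent at (63, 63): λ = (3·63² + 28)/(2·63) ≡ 9/59. 59⁻¹ ≡ 25 (mod 67) since 59·25 = 1475 ≡ 1, so λ ≡ 9·25 ≡ 24.
  x = λ² - 63 - 63 = 576 - 126 ≡ 48; y = λ·(63 - 48) - 63 ≡ 29. → (48, 29)
double: tangent at (48, 29): λ = (3·48² + 28)/(2·29) ≡ 39/58. 58⁻¹ ≡ 52 (mod 67) since 58·52 = 3016 ≡ 1, so λ ≡ 39·52 ≡ 18.
  x = λ² - 48 - 48 = 324 - 96 ≡ 27; y = λ·(48 - 27) - 29 ≡ 14. → (27, 14)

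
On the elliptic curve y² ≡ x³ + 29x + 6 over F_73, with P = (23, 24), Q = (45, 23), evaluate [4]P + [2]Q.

(11, 59)

First 4P:
Repeated addition: build up to 4P.
2P: tangent at (23, 24): λ = (3·23² + 29)/(2·24) ≡ 10/48. 48⁻¹ ≡ 35 (mod 73), so λ ≡ 10·35 ≡ 58.
  x = λ² - 23 - 23 = 3364 - 46 ≡ 33; y = λ·(23 - 33) - 24 ≡ 53. → (33, 53)
3P: (33, 53) + (23, 24). λ = (24 - 53)/(23 - 33) ≡ 44/63 mod 73. 63⁻¹ ≡ 51 (mod 73), so λ ≡ 54.
  x = λ² - 33 - 23 = 2916 - 56 ≡ 13; y = λ·(33 - 13) - 53 ≡ 5. → (13, 5)
4P: (13, 5) + (23, 24). λ = (24 - 5)/(23 - 13) ≡ 19/10 mod 73. 10⁻¹ ≡ 22 (mod 73), so λ ≡ 53.
  x = λ² - 13 - 23 = 2809 - 36 ≡ 72; y = λ·(13 - 72) - 5 ≡ 7. → (72, 7)
4P = (72, 7).
Next 2Q:
Repeated addition: build up to 2Q.
2Q: tangent at (45, 23): λ = (3·45² + 29)/(2·23) ≡ 45/46. 46⁻¹ ≡ 27 (mod 73), so λ ≡ 45·27 ≡ 47.
  x = λ² - 45 - 45 = 2209 - 90 ≡ 2; y = λ·(45 - 2) - 23 ≡ 27. → (2, 27)
2Q = (2, 27).
Finally 4P + 2Q:
(72, 7) + (2, 27). λ = (27 - 7)/(2 - 72) ≡ 20/3 mod 73. 3⁻¹ ≡ 49 (mod 73), so λ ≡ 31.
  x = λ² - 72 - 2 = 961 - 74 ≡ 11; y = λ·(72 - 11) - 7 ≡ 59. → (11, 59)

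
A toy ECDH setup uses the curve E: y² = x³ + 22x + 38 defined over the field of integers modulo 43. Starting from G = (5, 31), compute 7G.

(26, 30)

Repeated addition: build up to 7G.
2G: tangent at (5, 31): λ = (3·5² + 22)/(2·31) ≡ 11/19. 19⁻¹ ≡ 34 (mod 43) since 19·34 = 646 ≡ 1, so λ ≡ 11·34 ≡ 30.
  x = λ² - 5 - 5 = 900 - 10 ≡ 30; y = λ·(5 - 30) - 31 ≡ 36. → (30, 36)
3G: (30, 36) + (5, 31). λ = (31 - 36)/(5 - 30) ≡ 38/18 mod 43. 18⁻¹ ≡ 12 (mod 43) since 18·12 = 216 ≡ 1, so λ ≡ 26.
  x = λ² - 30 - 5 = 676 - 35 ≡ 39; y = λ·(30 - 39) - 36 ≡ 31. → (39, 31)
4G: (39, 31) + (5, 31). λ = (31 - 31)/(5 - 39) ≡ 0/9 mod 43. 9⁻¹ ≡ 24 (mod 43) since 9·24 = 216 ≡ 1, so λ ≡ 0.
  x = λ² - 39 - 5 = 0 - 44 ≡ 42; y = λ·(39 - 42) - 31 ≡ 12. → (42, 12)
5G: (42, 12) + (5, 31). λ = (31 - 12)/(5 - 42) ≡ 19/6 mod 43. 6⁻¹ ≡ 36 (mod 43) since 6·36 = 216 ≡ 1, so λ ≡ 39.
  x = λ² - 42 - 5 = 1521 - 47 ≡ 12; y = λ·(42 - 12) - 12 ≡ 40. → (12, 40)
6G: (12, 40) + (5, 31). λ = (31 - 40)/(5 - 12) ≡ 34/36 mod 43. 36⁻¹ ≡ 6 (mod 43) since 36·6 = 216 ≡ 1, so λ ≡ 32.
  x = λ² - 12 - 5 = 1024 - 17 ≡ 18; y = λ·(12 - 18) - 40 ≡ 26. → (18, 26)
7G: (18, 26) + (5, 31). λ = (31 - 26)/(5 - 18) ≡ 5/30 mod 43. 30⁻¹ ≡ 33 (mod 43) since 30·33 = 990 ≡ 1, so λ ≡ 36.
  x = λ² - 18 - 5 = 1296 - 23 ≡ 26; y = λ·(18 - 26) - 26 ≡ 30. → (26, 30)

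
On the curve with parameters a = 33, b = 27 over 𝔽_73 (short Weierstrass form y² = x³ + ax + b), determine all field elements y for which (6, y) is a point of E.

21, 52

x³ + 33x + 27 = 441 ≡ 3 (mod 73).
Square roots of 3 mod 73: 21 and 52 (since 21² = 441 ≡ 3).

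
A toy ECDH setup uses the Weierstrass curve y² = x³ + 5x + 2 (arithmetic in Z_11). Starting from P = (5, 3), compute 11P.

Double-and-add on 11 = (1011)₂. Start with P = (5, 3) for the leading 1-bit.
double: tangent at (5, 3): λ = (3·5² + 5)/(2·3) ≡ 3/6. 6⁻¹ ≡ 2 (mod 11) since 6·2 = 12 ≡ 1, so λ ≡ 3·2 ≡ 6.
  x = λ² - 5 - 5 = 36 - 10 ≡ 4; y = λ·(5 - 4) - 3 ≡ 3. → (4, 3)
double: tangent at (4, 3): λ = (3·4² + 5)/(2·3) ≡ 9/6. 6⁻¹ ≡ 2 (mod 11) since 6·2 = 12 ≡ 1, so λ ≡ 9·2 ≡ 7.
  x = λ² - 4 - 4 = 49 - 8 ≡ 8; y = λ·(4 - 8) - 3 ≡ 2. → (8, 2)
add P: (8, 2) + (5, 3). λ = (3 - 2)/(5 - 8) ≡ 1/8 mod 11. 8⁻¹ ≡ 7 (mod 11) since 8·7 = 56 ≡ 1, so λ ≡ 7.
  x = λ² - 8 - 5 = 49 - 13 ≡ 3; y = λ·(8 - 3) - 2 ≡ 0. → (3, 0)
double: (3, 0) + (3, 0): same x and y₁ ≡ -y₂, so the sum is 𝒪.
add P: 𝒪 + (5, 3) = (5, 3) (identity).

(5, 3)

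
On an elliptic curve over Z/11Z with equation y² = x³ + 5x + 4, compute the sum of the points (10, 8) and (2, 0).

(0, 2)

(10, 8) + (2, 0). λ = (0 - 8)/(2 - 10) ≡ 3/3 mod 11. 3⁻¹ ≡ 4 (mod 11), so λ ≡ 1.
  x = λ² - 10 - 2 = 1 - 12 ≡ 0; y = λ·(10 - 0) - 8 ≡ 2. → (0, 2)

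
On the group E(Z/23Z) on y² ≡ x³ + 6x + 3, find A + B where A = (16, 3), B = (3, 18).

(16, 3) + (3, 18). λ = (18 - 3)/(3 - 16) ≡ 15/10 mod 23. 10⁻¹ ≡ 7 (mod 23), so λ ≡ 13.
  x = λ² - 16 - 3 = 169 - 19 ≡ 12; y = λ·(16 - 12) - 3 ≡ 3. → (12, 3)

(12, 3)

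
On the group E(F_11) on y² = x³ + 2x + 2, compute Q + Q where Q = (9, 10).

tangent at (9, 10): λ = (3·9² + 2)/(2·10) ≡ 3/9. 9⁻¹ ≡ 5 (mod 11), so λ ≡ 3·5 ≡ 4.
  x = λ² - 9 - 9 = 16 - 18 ≡ 9; y = λ·(9 - 9) - 10 ≡ 1. → (9, 1)

(9, 1)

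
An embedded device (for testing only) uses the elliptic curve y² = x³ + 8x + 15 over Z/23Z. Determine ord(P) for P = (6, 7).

2P: tangent at (6, 7): λ = (3·6² + 8)/(2·7) ≡ 1/14. 14⁻¹ ≡ 5 (mod 23) since 14·5 = 70 ≡ 1, so λ ≡ 1·5 ≡ 5.
  x = λ² - 6 - 6 = 25 - 12 ≡ 13; y = λ·(6 - 13) - 7 ≡ 4. → (13, 4)
3P: (13, 4) + (6, 7). λ = (7 - 4)/(6 - 13) ≡ 3/16 mod 23. 16⁻¹ ≡ 13 (mod 23) since 16·13 = 208 ≡ 1, so λ ≡ 16.
  x = λ² - 13 - 6 = 256 - 19 ≡ 7; y = λ·(13 - 7) - 4 ≡ 0. → (7, 0)
4P: (7, 0) + (6, 7). λ = (7 - 0)/(6 - 7) ≡ 7/22 mod 23. 22⁻¹ ≡ 22 (mod 23) since 22·22 = 484 ≡ 1, so λ ≡ 16.
  x = λ² - 7 - 6 = 256 - 13 ≡ 13; y = λ·(7 - 13) - 0 ≡ 19. → (13, 19)
5P: (13, 19) + (6, 7). λ = (7 - 19)/(6 - 13) ≡ 11/16 mod 23. 16⁻¹ ≡ 13 (mod 23), so λ ≡ 5.
  x = λ² - 13 - 6 = 25 - 19 ≡ 6; y = λ·(13 - 6) - 19 ≡ 16. → (6, 16)
6P: (6, 16) + (6, 7): same x and y₁ ≡ -y₂, so the sum is the point at infinity.
6P = the point at infinity, so the order is 6.

6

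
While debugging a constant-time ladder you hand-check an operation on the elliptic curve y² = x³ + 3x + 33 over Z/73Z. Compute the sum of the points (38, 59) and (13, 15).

(71, 26)

(38, 59) + (13, 15). λ = (15 - 59)/(13 - 38) ≡ 29/48 mod 73. 48⁻¹ ≡ 35 (mod 73), so λ ≡ 66.
  x = λ² - 38 - 13 = 4356 - 51 ≡ 71; y = λ·(38 - 71) - 59 ≡ 26. → (71, 26)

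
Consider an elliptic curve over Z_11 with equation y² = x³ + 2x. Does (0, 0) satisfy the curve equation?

yes

y² = 0² ≡ 0; x³ + 2x + 0 = 0 ≡ 0 (mod 11). 0 = 0.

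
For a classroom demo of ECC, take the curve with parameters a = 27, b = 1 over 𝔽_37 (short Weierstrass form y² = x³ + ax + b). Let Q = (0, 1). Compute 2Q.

(25, 13)

tangent at (0, 1): λ = (3·0² + 27)/(2·1) ≡ 27/2. 2⁻¹ ≡ 19 (mod 37), so λ ≡ 27·19 ≡ 32.
  x = λ² - 0 - 0 = 1024 - 0 ≡ 25; y = λ·(0 - 25) - 1 ≡ 13. → (25, 13)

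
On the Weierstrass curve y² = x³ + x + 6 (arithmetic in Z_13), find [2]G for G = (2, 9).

(9, 4)

tangent at (2, 9): λ = (3·2² + 1)/(2·9) ≡ 0/5. 5⁻¹ ≡ 8 (mod 13) since 5·8 = 40 ≡ 1, so λ ≡ 0·8 ≡ 0.
  x = λ² - 2 - 2 = 0 - 4 ≡ 9; y = λ·(2 - 9) - 9 ≡ 4. → (9, 4)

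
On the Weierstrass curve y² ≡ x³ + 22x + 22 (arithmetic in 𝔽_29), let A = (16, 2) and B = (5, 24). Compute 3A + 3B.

First 3A:
Repeated addition: build up to 3A.
2A: tangent at (16, 2): λ = (3·16² + 22)/(2·2) ≡ 7/4. 4⁻¹ ≡ 22 (mod 29) since 4·22 = 88 ≡ 1, so λ ≡ 7·22 ≡ 9.
  x = λ² - 16 - 16 = 81 - 32 ≡ 20; y = λ·(16 - 20) - 2 ≡ 20. → (20, 20)
3A: (20, 20) + (16, 2). λ = (2 - 20)/(16 - 20) ≡ 11/25 mod 29. 25⁻¹ ≡ 7 (mod 29), so λ ≡ 19.
  x = λ² - 20 - 16 = 361 - 36 ≡ 6; y = λ·(20 - 6) - 20 ≡ 14. → (6, 14)
3A = (6, 14).
Next 3B:
Repeated addition: build up to 3B.
2B: tangent at (5, 24): λ = (3·5² + 22)/(2·24) ≡ 10/19. 19⁻¹ ≡ 26 (mod 29) since 19·26 = 494 ≡ 1, so λ ≡ 10·26 ≡ 28.
  x = λ² - 5 - 5 = 784 - 10 ≡ 20; y = λ·(5 - 20) - 24 ≡ 20. → (20, 20)
3B: (20, 20) + (5, 24). λ = (24 - 20)/(5 - 20) ≡ 4/14 mod 29. 14⁻¹ ≡ 27 (mod 29), so λ ≡ 21.
  x = λ² - 20 - 5 = 441 - 25 ≡ 10; y = λ·(20 - 10) - 20 ≡ 16. → (10, 16)
3B = (10, 16).
Finally 3A + 3B:
(6, 14) + (10, 16). λ = (16 - 14)/(10 - 6) ≡ 2/4 mod 29. 4⁻¹ ≡ 22 (mod 29), so λ ≡ 15.
  x = λ² - 6 - 10 = 225 - 16 ≡ 6; y = λ·(6 - 6) - 14 ≡ 15. → (6, 15)

(6, 15)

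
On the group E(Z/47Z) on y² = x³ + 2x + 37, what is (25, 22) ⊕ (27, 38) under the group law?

(12, 35)

(25, 22) + (27, 38). λ = (38 - 22)/(27 - 25) ≡ 16/2 mod 47. 2⁻¹ ≡ 24 (mod 47) since 2·24 = 48 ≡ 1, so λ ≡ 8.
  x = λ² - 25 - 27 = 64 - 52 ≡ 12; y = λ·(25 - 12) - 22 ≡ 35. → (12, 35)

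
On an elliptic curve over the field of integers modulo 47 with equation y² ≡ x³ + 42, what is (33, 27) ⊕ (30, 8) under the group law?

(45, 38)

(33, 27) + (30, 8). λ = (8 - 27)/(30 - 33) ≡ 28/44 mod 47. 44⁻¹ ≡ 31 (mod 47) since 44·31 = 1364 ≡ 1, so λ ≡ 22.
  x = λ² - 33 - 30 = 484 - 63 ≡ 45; y = λ·(33 - 45) - 27 ≡ 38. → (45, 38)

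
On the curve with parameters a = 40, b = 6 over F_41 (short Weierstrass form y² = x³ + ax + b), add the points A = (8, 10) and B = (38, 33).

(38, 8)

(8, 10) + (38, 33). λ = (33 - 10)/(38 - 8) ≡ 23/30 mod 41. 30⁻¹ ≡ 26 (mod 41) since 30·26 = 780 ≡ 1, so λ ≡ 24.
  x = λ² - 8 - 38 = 576 - 46 ≡ 38; y = λ·(8 - 38) - 10 ≡ 8. → (38, 8)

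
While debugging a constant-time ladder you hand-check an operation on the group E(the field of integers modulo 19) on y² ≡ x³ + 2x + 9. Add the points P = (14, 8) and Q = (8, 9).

(14, 8) + (8, 9). λ = (9 - 8)/(8 - 14) ≡ 1/13 mod 19. 13⁻¹ ≡ 3 (mod 19), so λ ≡ 3.
  x = λ² - 14 - 8 = 9 - 22 ≡ 6; y = λ·(14 - 6) - 8 ≡ 16. → (6, 16)

(6, 16)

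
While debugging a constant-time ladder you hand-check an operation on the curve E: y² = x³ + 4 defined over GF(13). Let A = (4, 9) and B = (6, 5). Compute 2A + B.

(5, 8)

First 2A:
Repeated addition: build up to 2A.
2A: tangent at (4, 9): λ = (3·4² + 0)/(2·9) ≡ 9/5. 5⁻¹ ≡ 8 (mod 13), so λ ≡ 9·8 ≡ 7.
  x = λ² - 4 - 4 = 49 - 8 ≡ 2; y = λ·(4 - 2) - 9 ≡ 5. → (2, 5)
2A = (2, 5).
Finally 2A + B:
(2, 5) + (6, 5). λ = (5 - 5)/(6 - 2) ≡ 0/4 mod 13. 4⁻¹ ≡ 10 (mod 13), so λ ≡ 0.
  x = λ² - 2 - 6 = 0 - 8 ≡ 5; y = λ·(2 - 5) - 5 ≡ 8. → (5, 8)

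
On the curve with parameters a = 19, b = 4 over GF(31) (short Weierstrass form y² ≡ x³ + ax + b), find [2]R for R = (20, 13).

tangent at (20, 13): λ = (3·20² + 19)/(2·13) ≡ 10/26. 26⁻¹ ≡ 6 (mod 31), so λ ≡ 10·6 ≡ 29.
  x = λ² - 20 - 20 = 841 - 40 ≡ 26; y = λ·(20 - 26) - 13 ≡ 30. → (26, 30)

(26, 30)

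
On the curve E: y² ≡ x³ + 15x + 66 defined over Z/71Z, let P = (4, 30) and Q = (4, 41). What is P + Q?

The two points share x = 4 and their y-coordinates satisfy 30 + 41 ≡ 0 (mod 71), so they are inverses. Their sum is O.

O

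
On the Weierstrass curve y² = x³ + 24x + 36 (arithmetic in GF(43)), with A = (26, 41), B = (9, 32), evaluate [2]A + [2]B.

First 2A:
Repeated addition: build up to 2A.
2A: tangent at (26, 41): λ = (3·26² + 24)/(2·41) ≡ 31/39. 39⁻¹ ≡ 32 (mod 43) since 39·32 = 1248 ≡ 1, so λ ≡ 31·32 ≡ 3.
  x = λ² - 26 - 26 = 9 - 52 ≡ 0; y = λ·(26 - 0) - 41 ≡ 37. → (0, 37)
2A = (0, 37).
Next 2B:
Repeated addition: build up to 2B.
2B: tangent at (9, 32): λ = (3·9² + 24)/(2·32) ≡ 9/21. 21⁻¹ ≡ 41 (mod 43), so λ ≡ 9·41 ≡ 25.
  x = λ² - 9 - 9 = 625 - 18 ≡ 5; y = λ·(9 - 5) - 32 ≡ 25. → (5, 25)
2B = (5, 25).
Finally 2A + 2B:
(0, 37) + (5, 25). λ = (25 - 37)/(5 - 0) ≡ 31/5 mod 43. 5⁻¹ ≡ 26 (mod 43) since 5·26 = 130 ≡ 1, so λ ≡ 32.
  x = λ² - 0 - 5 = 1024 - 5 ≡ 30; y = λ·(0 - 30) - 37 ≡ 35. → (30, 35)

(30, 35)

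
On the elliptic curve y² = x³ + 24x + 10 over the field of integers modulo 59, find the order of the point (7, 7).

2P: tangent at (7, 7): λ = (3·7² + 24)/(2·7) ≡ 53/14. 14⁻¹ ≡ 38 (mod 59), so λ ≡ 53·38 ≡ 8.
  x = λ² - 7 - 7 = 64 - 14 ≡ 50; y = λ·(7 - 50) - 7 ≡ 3. → (50, 3)
3P: (50, 3) + (7, 7). λ = (7 - 3)/(7 - 50) ≡ 4/16 mod 59. 16⁻¹ ≡ 48 (mod 59) since 16·48 = 768 ≡ 1, so λ ≡ 15.
  x = λ² - 50 - 7 = 225 - 57 ≡ 50; y = λ·(50 - 50) - 3 ≡ 56. → (50, 56)
4P: (50, 56) + (7, 7). λ = (7 - 56)/(7 - 50) ≡ 10/16 mod 59. 16⁻¹ ≡ 48 (mod 59), so λ ≡ 8.
  x = λ² - 50 - 7 = 64 - 57 ≡ 7; y = λ·(50 - 7) - 56 ≡ 52. → (7, 52)
5P: (7, 52) + (7, 7): same x and y₁ ≡ -y₂, so the sum is O.
5P = O, so the order is 5.

5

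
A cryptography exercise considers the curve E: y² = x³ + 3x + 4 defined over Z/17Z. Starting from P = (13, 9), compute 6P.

(14, 11)

Repeated addition: build up to 6P.
2P: tangent at (13, 9): λ = (3·13² + 3)/(2·9) ≡ 0/1. 1⁻¹ ≡ 1 (mod 17), so λ ≡ 0·1 ≡ 0.
  x = λ² - 13 - 13 = 0 - 26 ≡ 8; y = λ·(13 - 8) - 9 ≡ 8. → (8, 8)
3P: (8, 8) + (13, 9). λ = (9 - 8)/(13 - 8) ≡ 1/5 mod 17. 5⁻¹ ≡ 7 (mod 17), so λ ≡ 7.
  x = λ² - 8 - 13 = 49 - 21 ≡ 11; y = λ·(8 - 11) - 8 ≡ 5. → (11, 5)
4P: (11, 5) + (13, 9). λ = (9 - 5)/(13 - 11) ≡ 4/2 mod 17. 2⁻¹ ≡ 9 (mod 17), so λ ≡ 2.
  x = λ² - 11 - 13 = 4 - 24 ≡ 14; y = λ·(11 - 14) - 5 ≡ 6. → (14, 6)
5P: (14, 6) + (13, 9). λ = (9 - 6)/(13 - 14) ≡ 3/16 mod 17. 16⁻¹ ≡ 16 (mod 17), so λ ≡ 14.
  x = λ² - 14 - 13 = 196 - 27 ≡ 16; y = λ·(14 - 16) - 6 ≡ 0. → (16, 0)
6P: (16, 0) + (13, 9). λ = (9 - 0)/(13 - 16) ≡ 9/14 mod 17. 14⁻¹ ≡ 11 (mod 17), so λ ≡ 14.
  x = λ² - 16 - 13 = 196 - 29 ≡ 14; y = λ·(16 - 14) - 0 ≡ 11. → (14, 11)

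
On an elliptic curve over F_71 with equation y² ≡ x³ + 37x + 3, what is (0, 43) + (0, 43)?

tangent at (0, 43): λ = (3·0² + 37)/(2·43) ≡ 37/15. 15⁻¹ ≡ 19 (mod 71) since 15·19 = 285 ≡ 1, so λ ≡ 37·19 ≡ 64.
  x = λ² - 0 - 0 = 4096 - 0 ≡ 49; y = λ·(0 - 49) - 43 ≡ 16. → (49, 16)

(49, 16)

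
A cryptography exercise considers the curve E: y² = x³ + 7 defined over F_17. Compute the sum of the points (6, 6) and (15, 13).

(6, 6) + (15, 13). λ = (13 - 6)/(15 - 6) ≡ 7/9 mod 17. 9⁻¹ ≡ 2 (mod 17), so λ ≡ 14.
  x = λ² - 6 - 15 = 196 - 21 ≡ 5; y = λ·(6 - 5) - 6 ≡ 8. → (5, 8)

(5, 8)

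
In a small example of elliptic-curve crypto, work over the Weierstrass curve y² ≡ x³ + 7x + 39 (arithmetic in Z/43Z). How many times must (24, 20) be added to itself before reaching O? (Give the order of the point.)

8

2P: tangent at (24, 20): λ = (3·24² + 7)/(2·20) ≡ 15/40. 40⁻¹ ≡ 14 (mod 43), so λ ≡ 15·14 ≡ 38.
  x = λ² - 24 - 24 = 1444 - 48 ≡ 20; y = λ·(24 - 20) - 20 ≡ 3. → (20, 3)
3P: (20, 3) + (24, 20). λ = (20 - 3)/(24 - 20) ≡ 17/4 mod 43. 4⁻¹ ≡ 11 (mod 43), so λ ≡ 15.
  x = λ² - 20 - 24 = 225 - 44 ≡ 9; y = λ·(20 - 9) - 3 ≡ 33. → (9, 33)
4P: (9, 33) + (24, 20). λ = (20 - 33)/(24 - 9) ≡ 30/15 mod 43. 15⁻¹ ≡ 23 (mod 43) since 15·23 = 345 ≡ 1, so λ ≡ 2.
  x = λ² - 9 - 24 = 4 - 33 ≡ 14; y = λ·(9 - 14) - 33 ≡ 0. → (14, 0)
5P: (14, 0) + (24, 20). λ = (20 - 0)/(24 - 14) ≡ 20/10 mod 43. 10⁻¹ ≡ 13 (mod 43) since 10·13 = 130 ≡ 1, so λ ≡ 2.
  x = λ² - 14 - 24 = 4 - 38 ≡ 9; y = λ·(14 - 9) - 0 ≡ 10. → (9, 10)
6P: (9, 10) + (24, 20). λ = (20 - 10)/(24 - 9) ≡ 10/15 mod 43. 15⁻¹ ≡ 23 (mod 43) since 15·23 = 345 ≡ 1, so λ ≡ 15.
  x = λ² - 9 - 24 = 225 - 33 ≡ 20; y = λ·(9 - 20) - 10 ≡ 40. → (20, 40)
7P: (20, 40) + (24, 20). λ = (20 - 40)/(24 - 20) ≡ 23/4 mod 43. 4⁻¹ ≡ 11 (mod 43), so λ ≡ 38.
  x = λ² - 20 - 24 = 1444 - 44 ≡ 24; y = λ·(20 - 24) - 40 ≡ 23. → (24, 23)
8P: (24, 23) + (24, 20): same x and y₁ ≡ -y₂, so the sum is O.
8P = O, so the order is 8.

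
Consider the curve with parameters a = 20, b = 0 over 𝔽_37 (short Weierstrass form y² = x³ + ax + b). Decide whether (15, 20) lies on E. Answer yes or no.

y² = 20² ≡ 30; x³ + 20x + 0 = 3675 ≡ 12 (mod 37). 30 ≠ 12.

no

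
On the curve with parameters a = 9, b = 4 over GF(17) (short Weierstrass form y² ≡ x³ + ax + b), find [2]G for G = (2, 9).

tangent at (2, 9): λ = (3·2² + 9)/(2·9) ≡ 4/1. 1⁻¹ ≡ 1 (mod 17) since 1·1 = 1 ≡ 1, so λ ≡ 4·1 ≡ 4.
  x = λ² - 2 - 2 = 16 - 4 ≡ 12; y = λ·(2 - 12) - 9 ≡ 2. → (12, 2)

(12, 2)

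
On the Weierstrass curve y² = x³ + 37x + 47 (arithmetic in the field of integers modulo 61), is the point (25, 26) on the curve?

y² = 26² ≡ 5; x³ + 37x + 47 = 16597 ≡ 5 (mod 61). 5 = 5.

yes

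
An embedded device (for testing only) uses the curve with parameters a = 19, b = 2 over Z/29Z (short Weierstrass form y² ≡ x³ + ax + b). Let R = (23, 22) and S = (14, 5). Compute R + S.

(26, 11)

(23, 22) + (14, 5). λ = (5 - 22)/(14 - 23) ≡ 12/20 mod 29. 20⁻¹ ≡ 16 (mod 29) since 20·16 = 320 ≡ 1, so λ ≡ 18.
  x = λ² - 23 - 14 = 324 - 37 ≡ 26; y = λ·(23 - 26) - 22 ≡ 11. → (26, 11)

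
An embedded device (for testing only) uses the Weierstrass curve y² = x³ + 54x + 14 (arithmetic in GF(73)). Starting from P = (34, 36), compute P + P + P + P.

Repeated addition: build up to 4P.
2P: tangent at (34, 36): λ = (3·34² + 54)/(2·36) ≡ 18/72. 72⁻¹ ≡ 72 (mod 73), so λ ≡ 18·72 ≡ 55.
  x = λ² - 34 - 34 = 3025 - 68 ≡ 37; y = λ·(34 - 37) - 36 ≡ 18. → (37, 18)
3P: (37, 18) + (34, 36). λ = (36 - 18)/(34 - 37) ≡ 18/70 mod 73. 70⁻¹ ≡ 24 (mod 73) since 70·24 = 1680 ≡ 1, so λ ≡ 67.
  x = λ² - 37 - 34 = 4489 - 71 ≡ 38; y = λ·(37 - 38) - 18 ≡ 61. → (38, 61)
4P: (38, 61) + (34, 36). λ = (36 - 61)/(34 - 38) ≡ 48/69 mod 73. 69⁻¹ ≡ 18 (mod 73) since 69·18 = 1242 ≡ 1, so λ ≡ 61.
  x = λ² - 38 - 34 = 3721 - 72 ≡ 72; y = λ·(38 - 72) - 61 ≡ 55. → (72, 55)

(72, 55)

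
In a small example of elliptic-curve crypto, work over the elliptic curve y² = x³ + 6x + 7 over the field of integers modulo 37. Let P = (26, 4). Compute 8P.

O

Double-and-add on 8 = (1000)₂. Start with P = (26, 4) for the leading 1-bit.
double: tangent at (26, 4): λ = (3·26² + 6)/(2·4) ≡ 36/8. 8⁻¹ ≡ 14 (mod 37), so λ ≡ 36·14 ≡ 23.
  x = λ² - 26 - 26 = 529 - 52 ≡ 33; y = λ·(26 - 33) - 4 ≡ 20. → (33, 20)
double: tangent at (33, 20): λ = (3·33² + 6)/(2·20) ≡ 17/3. 3⁻¹ ≡ 25 (mod 37), so λ ≡ 17·25 ≡ 18.
  x = λ² - 33 - 33 = 324 - 66 ≡ 36; y = λ·(33 - 36) - 20 ≡ 0. → (36, 0)
double: (36, 0) + (36, 0): same x and y₁ ≡ -y₂, so the sum is 𝒪.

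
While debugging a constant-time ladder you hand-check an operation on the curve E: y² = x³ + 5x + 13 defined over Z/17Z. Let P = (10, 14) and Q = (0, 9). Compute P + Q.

(3, 15)

(10, 14) + (0, 9). λ = (9 - 14)/(0 - 10) ≡ 12/7 mod 17. 7⁻¹ ≡ 5 (mod 17), so λ ≡ 9.
  x = λ² - 10 - 0 = 81 - 10 ≡ 3; y = λ·(10 - 3) - 14 ≡ 15. → (3, 15)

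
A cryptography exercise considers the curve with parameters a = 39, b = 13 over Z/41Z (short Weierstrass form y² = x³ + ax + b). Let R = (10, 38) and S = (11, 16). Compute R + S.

(12, 6)

(10, 38) + (11, 16). λ = (16 - 38)/(11 - 10) ≡ 19/1 mod 41. 1⁻¹ ≡ 1 (mod 41) since 1·1 = 1 ≡ 1, so λ ≡ 19.
  x = λ² - 10 - 11 = 361 - 21 ≡ 12; y = λ·(10 - 12) - 38 ≡ 6. → (12, 6)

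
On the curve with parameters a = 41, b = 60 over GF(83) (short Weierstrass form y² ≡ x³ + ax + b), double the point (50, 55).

tangent at (50, 55): λ = (3·50² + 41)/(2·55) ≡ 71/27. 27⁻¹ ≡ 40 (mod 83) since 27·40 = 1080 ≡ 1, so λ ≡ 71·40 ≡ 18.
  x = λ² - 50 - 50 = 324 - 100 ≡ 58; y = λ·(50 - 58) - 55 ≡ 50. → (58, 50)

(58, 50)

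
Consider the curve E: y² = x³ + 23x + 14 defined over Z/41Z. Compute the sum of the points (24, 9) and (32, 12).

(5, 34)

(24, 9) + (32, 12). λ = (12 - 9)/(32 - 24) ≡ 3/8 mod 41. 8⁻¹ ≡ 36 (mod 41) since 8·36 = 288 ≡ 1, so λ ≡ 26.
  x = λ² - 24 - 32 = 676 - 56 ≡ 5; y = λ·(24 - 5) - 9 ≡ 34. → (5, 34)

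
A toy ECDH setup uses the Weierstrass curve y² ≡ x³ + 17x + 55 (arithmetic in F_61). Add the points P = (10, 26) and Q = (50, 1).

(50, 60)

(10, 26) + (50, 1). λ = (1 - 26)/(50 - 10) ≡ 36/40 mod 61. 40⁻¹ ≡ 29 (mod 61), so λ ≡ 7.
  x = λ² - 10 - 50 = 49 - 60 ≡ 50; y = λ·(10 - 50) - 26 ≡ 60. → (50, 60)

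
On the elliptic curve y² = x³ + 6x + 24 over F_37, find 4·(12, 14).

Write Q = (12, 14).
Repeated addition: build up to 4Q.
2Q: tangent at (12, 14): λ = (3·12² + 6)/(2·14) ≡ 31/28. 28⁻¹ ≡ 4 (mod 37) since 28·4 = 112 ≡ 1, so λ ≡ 31·4 ≡ 13.
  x = λ² - 12 - 12 = 169 - 24 ≡ 34; y = λ·(12 - 34) - 14 ≡ 33. → (34, 33)
3Q: (34, 33) + (12, 14). λ = (14 - 33)/(12 - 34) ≡ 18/15 mod 37. 15⁻¹ ≡ 5 (mod 37), so λ ≡ 16.
  x = λ² - 34 - 12 = 256 - 46 ≡ 25; y = λ·(34 - 25) - 33 ≡ 0. → (25, 0)
4Q: (25, 0) + (12, 14). λ = (14 - 0)/(12 - 25) ≡ 14/24 mod 37. 24⁻¹ ≡ 17 (mod 37) since 24·17 = 408 ≡ 1, so λ ≡ 16.
  x = λ² - 25 - 12 = 256 - 37 ≡ 34; y = λ·(25 - 34) - 0 ≡ 4. → (34, 4)

(34, 4)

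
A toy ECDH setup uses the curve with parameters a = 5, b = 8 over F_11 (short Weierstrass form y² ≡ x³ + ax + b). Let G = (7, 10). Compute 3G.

(6, 1)

Repeated addition: build up to 3G.
2G: tangent at (7, 10): λ = (3·7² + 5)/(2·10) ≡ 9/9. 9⁻¹ ≡ 5 (mod 11), so λ ≡ 9·5 ≡ 1.
  x = λ² - 7 - 7 = 1 - 14 ≡ 9; y = λ·(7 - 9) - 10 ≡ 10. → (9, 10)
3G: (9, 10) + (7, 10). λ = (10 - 10)/(7 - 9) ≡ 0/9 mod 11. 9⁻¹ ≡ 5 (mod 11), so λ ≡ 0.
  x = λ² - 9 - 7 = 0 - 16 ≡ 6; y = λ·(9 - 6) - 10 ≡ 1. → (6, 1)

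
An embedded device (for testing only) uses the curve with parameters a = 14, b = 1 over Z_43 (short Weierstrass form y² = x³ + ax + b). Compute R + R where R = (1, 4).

tangent at (1, 4): λ = (3·1² + 14)/(2·4) ≡ 17/8. 8⁻¹ ≡ 27 (mod 43), so λ ≡ 17·27 ≡ 29.
  x = λ² - 1 - 1 = 841 - 2 ≡ 22; y = λ·(1 - 22) - 4 ≡ 32. → (22, 32)

(22, 32)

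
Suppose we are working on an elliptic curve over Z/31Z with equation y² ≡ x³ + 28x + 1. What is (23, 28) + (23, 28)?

tangent at (23, 28): λ = (3·23² + 28)/(2·28) ≡ 3/25. 25⁻¹ ≡ 5 (mod 31), so λ ≡ 3·5 ≡ 15.
  x = λ² - 23 - 23 = 225 - 46 ≡ 24; y = λ·(23 - 24) - 28 ≡ 19. → (24, 19)

(24, 19)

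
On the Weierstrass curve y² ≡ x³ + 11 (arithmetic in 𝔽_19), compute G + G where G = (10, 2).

tangent at (10, 2): λ = (3·10² + 0)/(2·2) ≡ 15/4. 4⁻¹ ≡ 5 (mod 19) since 4·5 = 20 ≡ 1, so λ ≡ 15·5 ≡ 18.
  x = λ² - 10 - 10 = 324 - 20 ≡ 0; y = λ·(10 - 0) - 2 ≡ 7. → (0, 7)

(0, 7)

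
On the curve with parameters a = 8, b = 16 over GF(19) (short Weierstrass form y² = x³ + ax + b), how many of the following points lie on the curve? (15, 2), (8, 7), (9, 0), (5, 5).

1

(15, 2): 2² ≡ 4, rhs ≡ 15 → off.
(8, 7): 7² ≡ 11, rhs ≡ 3 → off.
(9, 0): 0² ≡ 0, rhs ≡ 0 → on.
(5, 5): 5² ≡ 6, rhs ≡ 10 → off.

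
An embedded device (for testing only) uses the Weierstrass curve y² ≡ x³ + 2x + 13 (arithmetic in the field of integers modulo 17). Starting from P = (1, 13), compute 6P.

Double-and-add on 6 = (110)₂. Start with P = (1, 13) for the leading 1-bit.
double: tangent at (1, 13): λ = (3·1² + 2)/(2·13) ≡ 5/9. 9⁻¹ ≡ 2 (mod 17) since 9·2 = 18 ≡ 1, so λ ≡ 5·2 ≡ 10.
  x = λ² - 1 - 1 = 100 - 2 ≡ 13; y = λ·(1 - 13) - 13 ≡ 3. → (13, 3)
add P: (13, 3) + (1, 13). λ = (13 - 3)/(1 - 13) ≡ 10/5 mod 17. 5⁻¹ ≡ 7 (mod 17) since 5·7 = 35 ≡ 1, so λ ≡ 2.
  x = λ² - 13 - 1 = 4 - 14 ≡ 7; y = λ·(13 - 7) - 3 ≡ 9. → (7, 9)
double: tangent at (7, 9): λ = (3·7² + 2)/(2·9) ≡ 13/1. 1⁻¹ ≡ 1 (mod 17) since 1·1 = 1 ≡ 1, so λ ≡ 13·1 ≡ 13.
  x = λ² - 7 - 7 = 169 - 14 ≡ 2; y = λ·(7 - 2) - 9 ≡ 5. → (2, 5)

(2, 5)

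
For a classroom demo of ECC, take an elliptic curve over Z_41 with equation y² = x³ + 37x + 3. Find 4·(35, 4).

Write G = (35, 4).
Repeated addition: build up to 4G.
2G: tangent at (35, 4): λ = (3·35² + 37)/(2·4) ≡ 22/8. 8⁻¹ ≡ 36 (mod 41) since 8·36 = 288 ≡ 1, so λ ≡ 22·36 ≡ 13.
  x = λ² - 35 - 35 = 169 - 70 ≡ 17; y = λ·(35 - 17) - 4 ≡ 25. → (17, 25)
3G: (17, 25) + (35, 4). λ = (4 - 25)/(35 - 17) ≡ 20/18 mod 41. 18⁻¹ ≡ 16 (mod 41) since 18·16 = 288 ≡ 1, so λ ≡ 33.
  x = λ² - 17 - 35 = 1089 - 52 ≡ 12; y = λ·(17 - 12) - 25 ≡ 17. → (12, 17)
4G: (12, 17) + (35, 4). λ = (4 - 17)/(35 - 12) ≡ 28/23 mod 41. 23⁻¹ ≡ 25 (mod 41), so λ ≡ 3.
  x = λ² - 12 - 35 = 9 - 47 ≡ 3; y = λ·(12 - 3) - 17 ≡ 10. → (3, 10)

(3, 10)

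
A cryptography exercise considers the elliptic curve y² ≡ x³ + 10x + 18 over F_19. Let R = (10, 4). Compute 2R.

(15, 16)

tangent at (10, 4): λ = (3·10² + 10)/(2·4) ≡ 6/8. 8⁻¹ ≡ 12 (mod 19) since 8·12 = 96 ≡ 1, so λ ≡ 6·12 ≡ 15.
  x = λ² - 10 - 10 = 225 - 20 ≡ 15; y = λ·(10 - 15) - 4 ≡ 16. → (15, 16)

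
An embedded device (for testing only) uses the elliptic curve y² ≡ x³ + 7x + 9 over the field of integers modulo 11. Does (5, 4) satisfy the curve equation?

y² = 4² ≡ 5; x³ + 7x + 9 = 169 ≡ 4 (mod 11). 5 ≠ 4.

no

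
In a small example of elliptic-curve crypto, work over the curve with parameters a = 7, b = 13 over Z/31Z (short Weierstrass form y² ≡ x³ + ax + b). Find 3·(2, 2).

Write Q = (2, 2).
Repeated addition: build up to 3Q.
2Q: tangent at (2, 2): λ = (3·2² + 7)/(2·2) ≡ 19/4. 4⁻¹ ≡ 8 (mod 31), so λ ≡ 19·8 ≡ 28.
  x = λ² - 2 - 2 = 784 - 4 ≡ 5; y = λ·(2 - 5) - 2 ≡ 7. → (5, 7)
3Q: (5, 7) + (2, 2). λ = (2 - 7)/(2 - 5) ≡ 26/28 mod 31. 28⁻¹ ≡ 10 (mod 31), so λ ≡ 12.
  x = λ² - 5 - 2 = 144 - 7 ≡ 13; y = λ·(5 - 13) - 7 ≡ 21. → (13, 21)

(13, 21)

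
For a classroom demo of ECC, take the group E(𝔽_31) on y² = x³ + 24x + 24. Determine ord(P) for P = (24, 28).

11

2P: tangent at (24, 28): λ = (3·24² + 24)/(2·28) ≡ 16/25. 25⁻¹ ≡ 5 (mod 31) since 25·5 = 125 ≡ 1, so λ ≡ 16·5 ≡ 18.
  x = λ² - 24 - 24 = 324 - 48 ≡ 28; y = λ·(24 - 28) - 28 ≡ 24. → (28, 24)
3P: (28, 24) + (24, 28). λ = (28 - 24)/(24 - 28) ≡ 4/27 mod 31. 27⁻¹ ≡ 23 (mod 31) since 27·23 = 621 ≡ 1, so λ ≡ 30.
  x = λ² - 28 - 24 = 900 - 52 ≡ 11; y = λ·(28 - 11) - 24 ≡ 21. → (11, 21)
4P: (11, 21) + (24, 28). λ = (28 - 21)/(24 - 11) ≡ 7/13 mod 31. 13⁻¹ ≡ 12 (mod 31), so λ ≡ 22.
  x = λ² - 11 - 24 = 484 - 35 ≡ 15; y = λ·(11 - 15) - 21 ≡ 15. → (15, 15)
5P: (15, 15) + (24, 28). λ = (28 - 15)/(24 - 15) ≡ 13/9 mod 31. 9⁻¹ ≡ 7 (mod 31) since 9·7 = 63 ≡ 1, so λ ≡ 29.
  x = λ² - 15 - 24 = 841 - 39 ≡ 27; y = λ·(15 - 27) - 15 ≡ 9. → (27, 9)
6P: (27, 9) + (24, 28). λ = (28 - 9)/(24 - 27) ≡ 19/28 mod 31. 28⁻¹ ≡ 10 (mod 31) since 28·10 = 280 ≡ 1, so λ ≡ 4.
  x = λ² - 27 - 24 = 16 - 51 ≡ 27; y = λ·(27 - 27) - 9 ≡ 22. → (27, 22)
7P: (27, 22) + (24, 28). λ = (28 - 22)/(24 - 27) ≡ 6/28 mod 31. 28⁻¹ ≡ 10 (mod 31), so λ ≡ 29.
  x = λ² - 27 - 24 = 841 - 51 ≡ 15; y = λ·(27 - 15) - 22 ≡ 16. → (15, 16)
8P: (15, 16) + (24, 28). λ = (28 - 16)/(24 - 15) ≡ 12/9 mod 31. 9⁻¹ ≡ 7 (mod 31), so λ ≡ 22.
  x = λ² - 15 - 24 = 484 - 39 ≡ 11; y = λ·(15 - 11) - 16 ≡ 10. → (11, 10)
9P: (11, 10) + (24, 28). λ = (28 - 10)/(24 - 11) ≡ 18/13 mod 31. 13⁻¹ ≡ 12 (mod 31), so λ ≡ 30.
  x = λ² - 11 - 24 = 900 - 35 ≡ 28; y = λ·(11 - 28) - 10 ≡ 7. → (28, 7)
10P: (28, 7) + (24, 28). λ = (28 - 7)/(24 - 28) ≡ 21/27 mod 31. 27⁻¹ ≡ 23 (mod 31), so λ ≡ 18.
  x = λ² - 28 - 24 = 324 - 52 ≡ 24; y = λ·(28 - 24) - 7 ≡ 3. → (24, 3)
11P: (24, 3) + (24, 28): same x and y₁ ≡ -y₂, so the sum is O.
11P = O, so the order is 11.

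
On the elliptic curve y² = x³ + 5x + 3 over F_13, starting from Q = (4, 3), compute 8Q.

Repeated addition: build up to 8Q.
2Q: tangent at (4, 3): λ = (3·4² + 5)/(2·3) ≡ 1/6. 6⁻¹ ≡ 11 (mod 13), so λ ≡ 1·11 ≡ 11.
  x = λ² - 4 - 4 = 121 - 8 ≡ 9; y = λ·(4 - 9) - 3 ≡ 7. → (9, 7)
3Q: (9, 7) + (4, 3). λ = (3 - 7)/(4 - 9) ≡ 9/8 mod 13. 8⁻¹ ≡ 5 (mod 13) since 8·5 = 40 ≡ 1, so λ ≡ 6.
  x = λ² - 9 - 4 = 36 - 13 ≡ 10; y = λ·(9 - 10) - 7 ≡ 0. → (10, 0)
4Q: (10, 0) + (4, 3). λ = (3 - 0)/(4 - 10) ≡ 3/7 mod 13. 7⁻¹ ≡ 2 (mod 13), so λ ≡ 6.
  x = λ² - 10 - 4 = 36 - 14 ≡ 9; y = λ·(10 - 9) - 0 ≡ 6. → (9, 6)
5Q: (9, 6) + (4, 3). λ = (3 - 6)/(4 - 9) ≡ 10/8 mod 13. 8⁻¹ ≡ 5 (mod 13), so λ ≡ 11.
  x = λ² - 9 - 4 = 121 - 13 ≡ 4; y = λ·(9 - 4) - 6 ≡ 10. → (4, 10)
6Q: (4, 10) + (4, 3): same x and y₁ ≡ -y₂, so the sum is ∞.
7Q: ∞ + (4, 3) = (4, 3) (identity).
8Q: tangent at (4, 3): λ = (3·4² + 5)/(2·3) ≡ 1/6. 6⁻¹ ≡ 11 (mod 13), so λ ≡ 1·11 ≡ 11.
  x = λ² - 4 - 4 = 121 - 8 ≡ 9; y = λ·(4 - 9) - 3 ≡ 7. → (9, 7)

(9, 7)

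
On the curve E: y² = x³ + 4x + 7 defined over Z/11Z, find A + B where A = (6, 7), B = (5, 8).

(1, 10)

(6, 7) + (5, 8). λ = (8 - 7)/(5 - 6) ≡ 1/10 mod 11. 10⁻¹ ≡ 10 (mod 11) since 10·10 = 100 ≡ 1, so λ ≡ 10.
  x = λ² - 6 - 5 = 100 - 11 ≡ 1; y = λ·(6 - 1) - 7 ≡ 10. → (1, 10)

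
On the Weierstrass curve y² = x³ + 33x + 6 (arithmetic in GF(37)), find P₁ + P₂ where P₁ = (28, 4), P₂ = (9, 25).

(25, 18)

(28, 4) + (9, 25). λ = (25 - 4)/(9 - 28) ≡ 21/18 mod 37. 18⁻¹ ≡ 35 (mod 37) since 18·35 = 630 ≡ 1, so λ ≡ 32.
  x = λ² - 28 - 9 = 1024 - 37 ≡ 25; y = λ·(28 - 25) - 4 ≡ 18. → (25, 18)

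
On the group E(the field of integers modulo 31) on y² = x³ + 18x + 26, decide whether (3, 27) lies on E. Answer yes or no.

no

y² = 27² ≡ 16; x³ + 18x + 26 = 107 ≡ 14 (mod 31). 16 ≠ 14.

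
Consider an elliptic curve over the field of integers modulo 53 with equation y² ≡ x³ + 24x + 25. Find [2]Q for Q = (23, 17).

tangent at (23, 17): λ = (3·23² + 24)/(2·17) ≡ 21/34. 34⁻¹ ≡ 39 (mod 53) since 34·39 = 1326 ≡ 1, so λ ≡ 21·39 ≡ 24.
  x = λ² - 23 - 23 = 576 - 46 ≡ 0; y = λ·(23 - 0) - 17 ≡ 5. → (0, 5)

(0, 5)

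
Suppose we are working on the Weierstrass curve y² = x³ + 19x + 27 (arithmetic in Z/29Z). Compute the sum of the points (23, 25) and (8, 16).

(3, 16)

(23, 25) + (8, 16). λ = (16 - 25)/(8 - 23) ≡ 20/14 mod 29. 14⁻¹ ≡ 27 (mod 29), so λ ≡ 18.
  x = λ² - 23 - 8 = 324 - 31 ≡ 3; y = λ·(23 - 3) - 25 ≡ 16. → (3, 16)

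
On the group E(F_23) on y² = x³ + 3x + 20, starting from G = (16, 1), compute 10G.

(17, 19)

Double-and-add on 10 = (1010)₂. Start with G = (16, 1) for the leading 1-bit.
double: tangent at (16, 1): λ = (3·16² + 3)/(2·1) ≡ 12/2. 2⁻¹ ≡ 12 (mod 23) since 2·12 = 24 ≡ 1, so λ ≡ 12·12 ≡ 6.
  x = λ² - 16 - 16 = 36 - 32 ≡ 4; y = λ·(16 - 4) - 1 ≡ 2. → (4, 2)
double: tangent at (4, 2): λ = (3·4² + 3)/(2·2) ≡ 5/4. 4⁻¹ ≡ 6 (mod 23) since 4·6 = 24 ≡ 1, so λ ≡ 5·6 ≡ 7.
  x = λ² - 4 - 4 = 49 - 8 ≡ 18; y = λ·(4 - 18) - 2 ≡ 15. → (18, 15)
add G: (18, 15) + (16, 1). λ = (1 - 15)/(16 - 18) ≡ 9/21 mod 23. 21⁻¹ ≡ 11 (mod 23) since 21·11 = 231 ≡ 1, so λ ≡ 7.
  x = λ² - 18 - 16 = 49 - 34 ≡ 15; y = λ·(18 - 15) - 15 ≡ 6. → (15, 6)
double: tangent at (15, 6): λ = (3·15² + 3)/(2·6) ≡ 11/12. 12⁻¹ ≡ 2 (mod 23) since 12·2 = 24 ≡ 1, so λ ≡ 11·2 ≡ 22.
  x = λ² - 15 - 15 = 484 - 30 ≡ 17; y = λ·(15 - 17) - 6 ≡ 19. → (17, 19)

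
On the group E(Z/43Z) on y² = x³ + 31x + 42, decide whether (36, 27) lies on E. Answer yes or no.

yes

y² = 27² ≡ 41; x³ + 31x + 42 = 47814 ≡ 41 (mod 43). 41 = 41.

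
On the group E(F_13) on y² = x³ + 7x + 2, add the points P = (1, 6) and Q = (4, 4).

(1, 6) + (4, 4). λ = (4 - 6)/(4 - 1) ≡ 11/3 mod 13. 3⁻¹ ≡ 9 (mod 13), so λ ≡ 8.
  x = λ² - 1 - 4 = 64 - 5 ≡ 7; y = λ·(1 - 7) - 6 ≡ 11. → (7, 11)

(7, 11)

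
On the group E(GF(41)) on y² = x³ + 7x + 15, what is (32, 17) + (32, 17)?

(20, 23)

tangent at (32, 17): λ = (3·32² + 7)/(2·17) ≡ 4/34. 34⁻¹ ≡ 35 (mod 41) since 34·35 = 1190 ≡ 1, so λ ≡ 4·35 ≡ 17.
  x = λ² - 32 - 32 = 289 - 64 ≡ 20; y = λ·(32 - 20) - 17 ≡ 23. → (20, 23)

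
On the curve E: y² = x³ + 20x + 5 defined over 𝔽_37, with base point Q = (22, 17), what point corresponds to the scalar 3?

(9, 27)

Repeated addition: build up to 3Q.
2Q: tangent at (22, 17): λ = (3·22² + 20)/(2·17) ≡ 29/34. 34⁻¹ ≡ 12 (mod 37), so λ ≡ 29·12 ≡ 15.
  x = λ² - 22 - 22 = 225 - 44 ≡ 33; y = λ·(22 - 33) - 17 ≡ 3. → (33, 3)
3Q: (33, 3) + (22, 17). λ = (17 - 3)/(22 - 33) ≡ 14/26 mod 37. 26⁻¹ ≡ 10 (mod 37), so λ ≡ 29.
  x = λ² - 33 - 22 = 841 - 55 ≡ 9; y = λ·(33 - 9) - 3 ≡ 27. → (9, 27)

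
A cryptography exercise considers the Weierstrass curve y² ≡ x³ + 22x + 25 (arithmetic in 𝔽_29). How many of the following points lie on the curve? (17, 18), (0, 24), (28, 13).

(17, 18): 18² ≡ 5, rhs ≡ 5 → on.
(0, 24): 24² ≡ 25, rhs ≡ 25 → on.
(28, 13): 13² ≡ 24, rhs ≡ 2 → off.

2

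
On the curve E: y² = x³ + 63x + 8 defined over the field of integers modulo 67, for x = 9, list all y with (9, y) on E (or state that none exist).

none

x³ + 63x + 8 = 1304 ≡ 31 (mod 67).
31 is a non-residue mod 67; no y exists.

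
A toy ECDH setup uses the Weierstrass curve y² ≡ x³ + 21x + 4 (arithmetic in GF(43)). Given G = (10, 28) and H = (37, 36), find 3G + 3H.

(13, 18)

First 3G:
Repeated addition: build up to 3G.
2G: tangent at (10, 28): λ = (3·10² + 21)/(2·28) ≡ 20/13. 13⁻¹ ≡ 10 (mod 43), so λ ≡ 20·10 ≡ 28.
  x = λ² - 10 - 10 = 784 - 20 ≡ 33; y = λ·(10 - 33) - 28 ≡ 16. → (33, 16)
3G: (33, 16) + (10, 28). λ = (28 - 16)/(10 - 33) ≡ 12/20 mod 43. 20⁻¹ ≡ 28 (mod 43) since 20·28 = 560 ≡ 1, so λ ≡ 35.
  x = λ² - 33 - 10 = 1225 - 43 ≡ 21; y = λ·(33 - 21) - 16 ≡ 17. → (21, 17)
3G = (21, 17).
Next 3H:
Repeated addition: build up to 3H.
2H: tangent at (37, 36): λ = (3·37² + 21)/(2·36) ≡ 0/29. 29⁻¹ ≡ 3 (mod 43), so λ ≡ 0·3 ≡ 0.
  x = λ² - 37 - 37 = 0 - 74 ≡ 12; y = λ·(37 - 12) - 36 ≡ 7. → (12, 7)
3H: (12, 7) + (37, 36). λ = (36 - 7)/(37 - 12) ≡ 29/25 mod 43. 25⁻¹ ≡ 31 (mod 43) since 25·31 = 775 ≡ 1, so λ ≡ 39.
  x = λ² - 12 - 37 = 1521 - 49 ≡ 10; y = λ·(12 - 10) - 7 ≡ 28. → (10, 28)
3H = (10, 28).
Finally 3G + 3H:
(21, 17) + (10, 28). λ = (28 - 17)/(10 - 21) ≡ 11/32 mod 43. 32⁻¹ ≡ 39 (mod 43) since 32·39 = 1248 ≡ 1, so λ ≡ 42.
  x = λ² - 21 - 10 = 1764 - 31 ≡ 13; y = λ·(21 - 13) - 17 ≡ 18. → (13, 18)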